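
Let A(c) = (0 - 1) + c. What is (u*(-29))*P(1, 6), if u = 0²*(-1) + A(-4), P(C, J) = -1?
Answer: -145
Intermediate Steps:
A(c) = -1 + c
u = -5 (u = 0²*(-1) + (-1 - 4) = 0*(-1) - 5 = 0 - 5 = -5)
(u*(-29))*P(1, 6) = -5*(-29)*(-1) = 145*(-1) = -145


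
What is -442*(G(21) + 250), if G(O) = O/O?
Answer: -110942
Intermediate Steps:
G(O) = 1
-442*(G(21) + 250) = -442*(1 + 250) = -442*251 = -110942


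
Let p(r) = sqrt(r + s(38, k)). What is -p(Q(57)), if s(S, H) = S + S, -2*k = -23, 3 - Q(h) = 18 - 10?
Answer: -sqrt(71) ≈ -8.4261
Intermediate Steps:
Q(h) = -5 (Q(h) = 3 - (18 - 10) = 3 - 1*8 = 3 - 8 = -5)
k = 23/2 (k = -1/2*(-23) = 23/2 ≈ 11.500)
s(S, H) = 2*S
p(r) = sqrt(76 + r) (p(r) = sqrt(r + 2*38) = sqrt(r + 76) = sqrt(76 + r))
-p(Q(57)) = -sqrt(76 - 5) = -sqrt(71)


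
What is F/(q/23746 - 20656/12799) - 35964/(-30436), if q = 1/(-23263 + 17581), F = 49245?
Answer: -92436309816757677117/3029475634212097 ≈ -30512.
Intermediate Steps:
q = -1/5682 (q = 1/(-5682) = -1/5682 ≈ -0.00017599)
F/(q/23746 - 20656/12799) - 35964/(-30436) = 49245/(-1/5682/23746 - 20656/12799) - 35964/(-30436) = 49245/(-1/5682*1/23746 - 20656*1/12799) - 35964*(-1/30436) = 49245/(-1/134924772 - 20656/12799) + 8991/7609 = 49245/(-2787006103231/1726902156828) + 8991/7609 = 49245*(-1726902156828/2787006103231) + 8991/7609 = -12148756673284980/398143729033 + 8991/7609 = -92436309816757677117/3029475634212097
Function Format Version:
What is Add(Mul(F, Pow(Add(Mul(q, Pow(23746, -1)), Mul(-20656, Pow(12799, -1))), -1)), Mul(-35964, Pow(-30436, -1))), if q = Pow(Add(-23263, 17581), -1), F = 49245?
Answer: Rational(-92436309816757677117, 3029475634212097) ≈ -30512.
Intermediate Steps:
q = Rational(-1, 5682) (q = Pow(-5682, -1) = Rational(-1, 5682) ≈ -0.00017599)
Add(Mul(F, Pow(Add(Mul(q, Pow(23746, -1)), Mul(-20656, Pow(12799, -1))), -1)), Mul(-35964, Pow(-30436, -1))) = Add(Mul(49245, Pow(Add(Mul(Rational(-1, 5682), Pow(23746, -1)), Mul(-20656, Pow(12799, -1))), -1)), Mul(-35964, Pow(-30436, -1))) = Add(Mul(49245, Pow(Add(Mul(Rational(-1, 5682), Rational(1, 23746)), Mul(-20656, Rational(1, 12799))), -1)), Mul(-35964, Rational(-1, 30436))) = Add(Mul(49245, Pow(Add(Rational(-1, 134924772), Rational(-20656, 12799)), -1)), Rational(8991, 7609)) = Add(Mul(49245, Pow(Rational(-2787006103231, 1726902156828), -1)), Rational(8991, 7609)) = Add(Mul(49245, Rational(-1726902156828, 2787006103231)), Rational(8991, 7609)) = Add(Rational(-12148756673284980, 398143729033), Rational(8991, 7609)) = Rational(-92436309816757677117, 3029475634212097)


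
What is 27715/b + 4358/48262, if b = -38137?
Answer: -585690142/920283947 ≈ -0.63642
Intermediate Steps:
27715/b + 4358/48262 = 27715/(-38137) + 4358/48262 = 27715*(-1/38137) + 4358*(1/48262) = -27715/38137 + 2179/24131 = -585690142/920283947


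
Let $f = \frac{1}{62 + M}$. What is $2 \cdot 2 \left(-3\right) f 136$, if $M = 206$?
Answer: $- \frac{408}{67} \approx -6.0896$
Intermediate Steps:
$f = \frac{1}{268}$ ($f = \frac{1}{62 + 206} = \frac{1}{268} \approx 0.0037313$)
$2 \cdot 2 \left(-3\right) f 136 = 2 \cdot 2 \left(-3\right) \frac{1}{268} \cdot 136 = 4 \left(-3\right) \frac{1}{268} \cdot 136 = \left(-12\right) \frac{1}{268} \cdot 136 = \left(- \frac{3}{67}\right) 136 = - \frac{408}{67}$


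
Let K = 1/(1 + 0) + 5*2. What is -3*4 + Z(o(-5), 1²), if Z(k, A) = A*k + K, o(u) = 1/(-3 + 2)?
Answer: -2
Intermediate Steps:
o(u) = -1 (o(u) = 1/(-1) = -1)
K = 11 (K = 1/1 + 10 = 1 + 10 = 11)
Z(k, A) = 11 + A*k (Z(k, A) = A*k + 11 = 11 + A*k)
-3*4 + Z(o(-5), 1²) = -3*4 + (11 + 1²*(-1)) = -12 + (11 + 1*(-1)) = -12 + (11 - 1) = -12 + 10 = -2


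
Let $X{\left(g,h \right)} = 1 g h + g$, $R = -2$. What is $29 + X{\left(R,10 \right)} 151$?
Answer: $-3293$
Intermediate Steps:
$X{\left(g,h \right)} = g + g h$ ($X{\left(g,h \right)} = g h + g = g + g h$)
$29 + X{\left(R,10 \right)} 151 = 29 + - 2 \left(1 + 10\right) 151 = 29 + \left(-2\right) 11 \cdot 151 = 29 - 3322 = -3293$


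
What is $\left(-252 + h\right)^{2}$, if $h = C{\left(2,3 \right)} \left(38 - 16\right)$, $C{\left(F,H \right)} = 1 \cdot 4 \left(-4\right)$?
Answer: $364816$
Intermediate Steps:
$C{\left(F,H \right)} = -16$ ($C{\left(F,H \right)} = 4 \left(-4\right) = -16$)
$h = -352$ ($h = - 16 \left(38 - 16\right) = \left(-16\right) 22 = -352$)
$\left(-252 + h\right)^{2} = \left(-252 - 352\right)^{2} = \left(-604\right)^{2} = 364816$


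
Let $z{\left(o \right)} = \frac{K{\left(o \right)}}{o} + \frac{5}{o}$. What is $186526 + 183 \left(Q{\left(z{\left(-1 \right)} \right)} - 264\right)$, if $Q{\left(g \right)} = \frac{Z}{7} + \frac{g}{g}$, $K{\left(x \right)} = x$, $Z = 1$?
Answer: $\frac{968962}{7} \approx 1.3842 \cdot 10^{5}$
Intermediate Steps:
$z{\left(o \right)} = 1 + \frac{5}{o}$ ($z{\left(o \right)} = \frac{o}{o} + \frac{5}{o} = 1 + \frac{5}{o}$)
$Q{\left(g \right)} = \frac{8}{7}$ ($Q{\left(g \right)} = 1 \cdot \frac{1}{7} + \frac{g}{g} = 1 \cdot \frac{1}{7} + 1 = \frac{1}{7} + 1 = \frac{8}{7}$)
$186526 + 183 \left(Q{\left(z{\left(-1 \right)} \right)} - 264\right) = 186526 + 183 \left(\frac{8}{7} - 264\right) = 186526 + 183 \left(- \frac{1840}{7}\right) = 186526 - \frac{336720}{7} = \frac{968962}{7}$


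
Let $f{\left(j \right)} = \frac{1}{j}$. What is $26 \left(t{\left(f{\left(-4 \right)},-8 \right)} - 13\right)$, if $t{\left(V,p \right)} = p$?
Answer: $-546$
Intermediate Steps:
$26 \left(t{\left(f{\left(-4 \right)},-8 \right)} - 13\right) = 26 \left(-8 - 13\right) = 26 \left(-21\right) = -546$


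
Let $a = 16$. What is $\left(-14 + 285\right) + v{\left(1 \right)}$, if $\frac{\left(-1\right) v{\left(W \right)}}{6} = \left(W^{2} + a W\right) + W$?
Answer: $163$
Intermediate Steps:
$v{\left(W \right)} = - 102 W - 6 W^{2}$ ($v{\left(W \right)} = - 6 \left(\left(W^{2} + 16 W\right) + W\right) = - 6 \left(W^{2} + 17 W\right) = - 102 W - 6 W^{2}$)
$\left(-14 + 285\right) + v{\left(1 \right)} = \left(-14 + 285\right) - 6 \left(17 + 1\right) = 271 - 6 \cdot 18 = 271 - 108 = 163$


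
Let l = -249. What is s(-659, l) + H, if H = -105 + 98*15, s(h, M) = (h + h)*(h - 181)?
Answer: 1108485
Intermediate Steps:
s(h, M) = 2*h*(-181 + h) (s(h, M) = (2*h)*(-181 + h) = 2*h*(-181 + h))
H = 1365 (H = -105 + 1470 = 1365)
s(-659, l) + H = 2*(-659)*(-181 - 659) + 1365 = 2*(-659)*(-840) + 1365 = 1107120 + 1365 = 1108485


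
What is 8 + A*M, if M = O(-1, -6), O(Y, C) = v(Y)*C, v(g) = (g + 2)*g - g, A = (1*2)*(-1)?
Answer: 8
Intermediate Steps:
A = -2 (A = 2*(-1) = -2)
v(g) = -g + g*(2 + g) (v(g) = (2 + g)*g - g = g*(2 + g) - g = -g + g*(2 + g))
O(Y, C) = C*Y*(1 + Y) (O(Y, C) = (Y*(1 + Y))*C = C*Y*(1 + Y))
M = 0 (M = -6*(-1)*(1 - 1) = -6*(-1)*0 = 0)
8 + A*M = 8 - 2*0 = 8 + 0 = 8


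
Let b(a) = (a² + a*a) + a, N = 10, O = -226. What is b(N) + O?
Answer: -16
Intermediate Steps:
b(a) = a + 2*a² (b(a) = (a² + a²) + a = 2*a² + a = a + 2*a²)
b(N) + O = 10*(1 + 2*10) - 226 = 10*(1 + 20) - 226 = 10*21 - 226 = 210 - 226 = -16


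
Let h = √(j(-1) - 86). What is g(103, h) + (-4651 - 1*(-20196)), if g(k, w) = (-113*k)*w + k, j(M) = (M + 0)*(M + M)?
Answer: 15648 - 23278*I*√21 ≈ 15648.0 - 1.0667e+5*I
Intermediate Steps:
j(M) = 2*M² (j(M) = M*(2*M) = 2*M²)
h = 2*I*√21 (h = √(2*(-1)² - 86) = √(2*1 - 86) = √(2 - 86) = √(-84) = 2*I*√21 ≈ 9.1651*I)
g(k, w) = k - 113*k*w (g(k, w) = -113*k*w + k = k - 113*k*w)
g(103, h) + (-4651 - 1*(-20196)) = 103*(1 - 226*I*√21) + (-4651 - 1*(-20196)) = 103*(1 - 226*I*√21) + (-4651 + 20196) = (103 - 23278*I*√21) + 15545 = 15648 - 23278*I*√21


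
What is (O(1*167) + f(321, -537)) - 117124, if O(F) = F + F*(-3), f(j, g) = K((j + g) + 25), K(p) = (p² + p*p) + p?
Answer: -44687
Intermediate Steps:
K(p) = p + 2*p² (K(p) = (p² + p²) + p = 2*p² + p = p + 2*p²)
f(j, g) = (25 + g + j)*(51 + 2*g + 2*j) (f(j, g) = ((j + g) + 25)*(1 + 2*((j + g) + 25)) = ((g + j) + 25)*(1 + 2*((g + j) + 25)) = (25 + g + j)*(1 + 2*(25 + g + j)) = (25 + g + j)*(1 + (50 + 2*g + 2*j)) = (25 + g + j)*(51 + 2*g + 2*j))
O(F) = -2*F (O(F) = F - 3*F = -2*F)
(O(1*167) + f(321, -537)) - 117124 = (-2*167 + (25 - 537 + 321)*(51 + 2*(-537) + 2*321)) - 117124 = (-2*167 - 191*(51 - 1074 + 642)) - 117124 = (-334 - 191*(-381)) - 117124 = (-334 + 72771) - 117124 = 72437 - 117124 = -44687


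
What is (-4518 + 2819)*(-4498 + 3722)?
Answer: 1318424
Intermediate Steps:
(-4518 + 2819)*(-4498 + 3722) = -1699*(-776) = 1318424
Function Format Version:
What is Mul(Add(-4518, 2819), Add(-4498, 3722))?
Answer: 1318424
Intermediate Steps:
Mul(Add(-4518, 2819), Add(-4498, 3722)) = Mul(-1699, -776) = 1318424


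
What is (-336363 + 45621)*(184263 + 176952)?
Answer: -105020371530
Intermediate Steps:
(-336363 + 45621)*(184263 + 176952) = -290742*361215 = -105020371530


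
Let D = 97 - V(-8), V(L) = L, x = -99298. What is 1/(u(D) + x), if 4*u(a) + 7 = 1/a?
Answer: -210/20852947 ≈ -1.0071e-5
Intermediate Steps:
D = 105 (D = 97 - 1*(-8) = 97 + 8 = 105)
u(a) = -7/4 + 1/(4*a)
1/(u(D) + x) = 1/((¼)*(1 - 7*105)/105 - 99298) = 1/((¼)*(1/105)*(1 - 735) - 99298) = 1/((¼)*(1/105)*(-734) - 99298) = 1/(-367/210 - 99298) = 1/(-20852947/210) = -210/20852947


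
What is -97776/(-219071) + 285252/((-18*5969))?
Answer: -8664198650/3922904397 ≈ -2.2086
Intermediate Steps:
-97776/(-219071) + 285252/((-18*5969)) = -97776*(-1/219071) + 285252/(-107442) = 97776/219071 + 285252*(-1/107442) = 97776/219071 - 47542/17907 = -8664198650/3922904397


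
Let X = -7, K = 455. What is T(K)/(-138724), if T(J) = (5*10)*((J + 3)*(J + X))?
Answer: -2564800/34681 ≈ -73.954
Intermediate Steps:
T(J) = 50*(-7 + J)*(3 + J) (T(J) = (5*10)*((J + 3)*(J - 7)) = 50*((3 + J)*(-7 + J)) = 50*((-7 + J)*(3 + J)) = 50*(-7 + J)*(3 + J))
T(K)/(-138724) = (-1050 - 200*455 + 50*455**2)/(-138724) = (-1050 - 91000 + 50*207025)*(-1/138724) = (-1050 - 91000 + 10351250)*(-1/138724) = 10259200*(-1/138724) = -2564800/34681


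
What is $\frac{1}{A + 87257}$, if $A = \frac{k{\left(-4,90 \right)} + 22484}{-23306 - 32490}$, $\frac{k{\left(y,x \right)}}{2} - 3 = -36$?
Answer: $\frac{27898}{2434284577} \approx 1.146 \cdot 10^{-5}$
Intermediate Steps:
$k{\left(y,x \right)} = -66$ ($k{\left(y,x \right)} = 6 + 2 \left(-36\right) = 6 - 72 = -66$)
$A = - \frac{11209}{27898}$ ($A = \frac{-66 + 22484}{-23306 - 32490} = \frac{22418}{-55796} = 22418 \left(- \frac{1}{55796}\right) = - \frac{11209}{27898} \approx -0.40178$)
$\frac{1}{A + 87257} = \frac{1}{- \frac{11209}{27898} + 87257} = \frac{1}{\frac{2434284577}{27898}} = \frac{27898}{2434284577}$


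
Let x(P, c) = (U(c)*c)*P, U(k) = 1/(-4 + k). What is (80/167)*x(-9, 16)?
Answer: -960/167 ≈ -5.7485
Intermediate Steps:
x(P, c) = P*c/(-4 + c) (x(P, c) = (c/(-4 + c))*P = P*c/(-4 + c))
(80/167)*x(-9, 16) = (80/167)*(-9*16/(-4 + 16)) = (80*(1/167))*(-9*16/12) = 80*(-9*16*1/12)/167 = (80/167)*(-12) = -960/167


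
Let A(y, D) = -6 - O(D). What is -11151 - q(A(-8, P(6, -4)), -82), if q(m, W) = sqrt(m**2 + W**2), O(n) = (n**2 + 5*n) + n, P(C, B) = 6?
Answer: -11151 - 2*sqrt(3202) ≈ -11264.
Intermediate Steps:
O(n) = n**2 + 6*n
A(y, D) = -6 - D*(6 + D)
q(m, W) = sqrt(W**2 + m**2)
-11151 - q(A(-8, P(6, -4)), -82) = -11151 - sqrt((-82)**2 + (-6 - 1*6*(6 + 6))**2) = -11151 - sqrt(6724 + (-6 - 1*6*12)**2) = -11151 - sqrt(6724 + (-6 - 72)**2) = -11151 - sqrt(6724 + (-78)**2) = -11151 - sqrt(6724 + 6084) = -11151 - sqrt(12808) = -11151 - 2*sqrt(3202)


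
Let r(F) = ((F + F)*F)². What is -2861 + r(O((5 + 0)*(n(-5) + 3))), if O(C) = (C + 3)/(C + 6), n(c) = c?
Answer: -180703/64 ≈ -2823.5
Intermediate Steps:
O(C) = (3 + C)/(6 + C)
r(F) = 4*F⁴ (r(F) = ((2*F)*F)² = (2*F²)² = 4*F⁴)
-2861 + r(O((5 + 0)*(n(-5) + 3))) = -2861 + 4*((3 + (5 + 0)*(-5 + 3))/(6 + (5 + 0)*(-5 + 3)))⁴ = -2861 + 4*((3 + 5*(-2))/(6 + 5*(-2)))⁴ = -2861 + 4*((3 - 10)/(6 - 10))⁴ = -2861 + 4*(-7/(-4))⁴ = -2861 + 4*(-¼*(-7))⁴ = -2861 + 4*(7/4)⁴ = -2861 + 4*(2401/256) = -2861 + 2401/64 = -180703/64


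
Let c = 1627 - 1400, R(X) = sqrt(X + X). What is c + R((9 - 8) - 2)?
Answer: 227 + I*sqrt(2) ≈ 227.0 + 1.4142*I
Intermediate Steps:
R(X) = sqrt(2)*sqrt(X) (R(X) = sqrt(2*X) = sqrt(2)*sqrt(X))
c = 227
c + R((9 - 8) - 2) = 227 + sqrt(2)*sqrt((9 - 8) - 2) = 227 + sqrt(2)*sqrt(1 - 2) = 227 + sqrt(2)*sqrt(-1) = 227 + sqrt(2)*I = 227 + I*sqrt(2)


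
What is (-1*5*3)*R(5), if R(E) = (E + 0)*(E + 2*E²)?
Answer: -4125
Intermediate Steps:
R(E) = E*(E + 2*E²)
(-1*5*3)*R(5) = (-1*5*3)*(5²*(1 + 2*5)) = (-5*3)*(25*(1 + 10)) = -375*11 = -15*275 = -4125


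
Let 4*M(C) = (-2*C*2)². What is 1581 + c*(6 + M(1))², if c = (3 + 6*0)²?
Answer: 2481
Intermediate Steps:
M(C) = 4*C² (M(C) = (-2*C*2)²/4 = (-4*C)²/4 = (16*C²)/4 = 4*C²)
c = 9 (c = (3 + 0)² = 3² = 9)
1581 + c*(6 + M(1))² = 1581 + 9*(6 + 4*1²)² = 1581 + 9*(6 + 4*1)² = 1581 + 9*(6 + 4)² = 1581 + 9*10² = 1581 + 9*100 = 1581 + 900 = 2481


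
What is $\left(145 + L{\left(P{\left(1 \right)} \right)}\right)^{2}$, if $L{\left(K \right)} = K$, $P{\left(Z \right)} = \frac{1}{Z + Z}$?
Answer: $\frac{84681}{4} \approx 21170.0$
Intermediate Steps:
$P{\left(Z \right)} = \frac{1}{2 Z}$
$\left(145 + L{\left(P{\left(1 \right)} \right)}\right)^{2} = \left(145 + \frac{1}{2 \cdot 1}\right)^{2} = \left(145 + \frac{1}{2} \cdot 1\right)^{2} = \left(145 + \frac{1}{2}\right)^{2} = \left(\frac{291}{2}\right)^{2} = \frac{84681}{4}$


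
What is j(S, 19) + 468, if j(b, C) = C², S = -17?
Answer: 829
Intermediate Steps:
j(S, 19) + 468 = 19² + 468 = 361 + 468 = 829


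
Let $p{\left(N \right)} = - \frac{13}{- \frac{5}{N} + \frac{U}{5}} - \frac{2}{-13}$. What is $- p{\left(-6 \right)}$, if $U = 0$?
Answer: $\frac{1004}{65} \approx 15.446$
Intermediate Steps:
$p{\left(N \right)} = \frac{2}{13} + \frac{13 N}{5}$ ($p{\left(N \right)} = - \frac{13}{- \frac{5}{N} + \frac{0}{5}} - \frac{2}{-13} = - \frac{13}{- \frac{5}{N} + 0 \cdot \frac{1}{5}} - - \frac{2}{13} = - \frac{13}{- \frac{5}{N} + 0} + \frac{2}{13} = - \frac{13}{\left(-5\right) \frac{1}{N}} + \frac{2}{13} = - 13 \left(- \frac{N}{5}\right) + \frac{2}{13} = \frac{13 N}{5} + \frac{2}{13} = \frac{2}{13} + \frac{13 N}{5}$)
$- p{\left(-6 \right)} = - (\frac{2}{13} + \frac{13}{5} \left(-6\right)) = - (\frac{2}{13} - \frac{78}{5}) = \left(-1\right) \left(- \frac{1004}{65}\right) = \frac{1004}{65}$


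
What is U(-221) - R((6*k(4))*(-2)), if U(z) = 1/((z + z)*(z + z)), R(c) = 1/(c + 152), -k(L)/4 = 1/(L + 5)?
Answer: -146405/23052952 ≈ -0.0063508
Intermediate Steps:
k(L) = -4/(5 + L) (k(L) = -4/(L + 5) = -4/(5 + L))
R(c) = 1/(152 + c)
U(z) = 1/(4*z**2) (U(z) = 1/((2*z)*(2*z)) = 1/(4*z**2))
U(-221) - R((6*k(4))*(-2)) = (1/4)/(-221)**2 - 1/(152 + (6*(-4/(5 + 4)))*(-2)) = (1/4)*(1/48841) - 1/(152 + (6*(-4/9))*(-2)) = 1/195364 - 1/(152 + (6*(-4*1/9))*(-2)) = 1/195364 - 1/(152 + (6*(-4/9))*(-2)) = 1/195364 - 1/(152 - 8/3*(-2)) = 1/195364 - 1/(152 + 16/3) = 1/195364 - 1/472/3 = 1/195364 - 1*3/472 = 1/195364 - 3/472 = -146405/23052952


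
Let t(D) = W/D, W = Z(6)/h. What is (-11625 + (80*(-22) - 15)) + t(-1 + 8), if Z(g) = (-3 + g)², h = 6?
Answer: -187597/14 ≈ -13400.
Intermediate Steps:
W = 3/2 (W = (-3 + 6)²/6 = (⅙)*3² = (⅙)*9 = 3/2 ≈ 1.5000)
t(D) = 3/(2*D)
(-11625 + (80*(-22) - 15)) + t(-1 + 8) = (-11625 + (80*(-22) - 15)) + 3/(2*(-1 + 8)) = (-11625 + (-1760 - 15)) + (3/2)/7 = (-11625 - 1775) + (3/2)*(⅐) = -13400 + 3/14 = -187597/14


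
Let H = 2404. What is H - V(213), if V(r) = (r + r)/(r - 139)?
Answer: 88735/37 ≈ 2398.2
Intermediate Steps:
V(r) = 2*r/(-139 + r) (V(r) = (2*r)/(-139 + r) = 2*r/(-139 + r))
H - V(213) = 2404 - 2*213/(-139 + 213) = 2404 - 2*213/74 = 2404 - 1*213/37 = 2404 - 213/37 = 88735/37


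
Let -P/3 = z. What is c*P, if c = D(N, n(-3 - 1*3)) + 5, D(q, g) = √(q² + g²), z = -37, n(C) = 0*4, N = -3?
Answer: 888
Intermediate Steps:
n(C) = 0
P = 111 (P = -3*(-37) = 111)
D(q, g) = √(g² + q²)
c = 8 (c = √(0² + (-3)²) + 5 = √(0 + 9) + 5 = √9 + 5 = 3 + 5 = 8)
c*P = 8*111 = 888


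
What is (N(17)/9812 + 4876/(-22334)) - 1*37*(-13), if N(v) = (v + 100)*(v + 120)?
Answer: 52858534711/109570604 ≈ 482.42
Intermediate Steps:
N(v) = (100 + v)*(120 + v)
(N(17)/9812 + 4876/(-22334)) - 1*37*(-13) = ((12000 + 17² + 220*17)/9812 + 4876/(-22334)) - 1*37*(-13) = ((12000 + 289 + 3740)*(1/9812) + 4876*(-1/22334)) - 37*(-13) = (16029*(1/9812) - 2438/11167) + 481 = (16029/9812 - 2438/11167) + 481 = 155074187/109570604 + 481 = 52858534711/109570604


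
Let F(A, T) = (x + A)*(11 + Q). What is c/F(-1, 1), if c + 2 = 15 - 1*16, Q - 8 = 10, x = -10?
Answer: 3/319 ≈ 0.0094044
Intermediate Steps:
Q = 18 (Q = 8 + 10 = 18)
c = -3 (c = -2 + (15 - 1*16) = -2 + (15 - 16) = -2 - 1 = -3)
F(A, T) = -290 + 29*A (F(A, T) = (-10 + A)*(11 + 18) = (-10 + A)*29 = -290 + 29*A)
c/F(-1, 1) = -3/(-290 + 29*(-1)) = -3/(-290 - 29) = -3/(-319) = -3*(-1/319) = 3/319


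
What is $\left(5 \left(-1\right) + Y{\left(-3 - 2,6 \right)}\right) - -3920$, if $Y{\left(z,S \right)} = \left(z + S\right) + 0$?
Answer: $3916$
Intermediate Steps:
$Y{\left(z,S \right)} = S + z$ ($Y{\left(z,S \right)} = \left(S + z\right) + 0 = S + z$)
$\left(5 \left(-1\right) + Y{\left(-3 - 2,6 \right)}\right) - -3920 = \left(5 \left(-1\right) + \left(6 - 5\right)\right) - -3920 = \left(-5 + \left(6 - 5\right)\right) + 3920 = \left(-5 + 1\right) + 3920 = -4 + 3920 = 3916$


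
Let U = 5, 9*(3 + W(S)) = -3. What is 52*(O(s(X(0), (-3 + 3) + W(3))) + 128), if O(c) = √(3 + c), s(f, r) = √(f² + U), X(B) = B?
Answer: 6656 + 52*√(3 + √5) ≈ 6775.0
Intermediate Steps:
W(S) = -10/3 (W(S) = -3 + (⅑)*(-3) = -3 - ⅓ = -10/3)
s(f, r) = √(5 + f²) (s(f, r) = √(f² + 5) = √(5 + f²))
52*(O(s(X(0), (-3 + 3) + W(3))) + 128) = 52*(√(3 + √(5 + 0²)) + 128) = 52*(√(3 + √(5 + 0)) + 128) = 52*(√(3 + √5) + 128) = 52*(128 + √(3 + √5)) = 6656 + 52*√(3 + √5)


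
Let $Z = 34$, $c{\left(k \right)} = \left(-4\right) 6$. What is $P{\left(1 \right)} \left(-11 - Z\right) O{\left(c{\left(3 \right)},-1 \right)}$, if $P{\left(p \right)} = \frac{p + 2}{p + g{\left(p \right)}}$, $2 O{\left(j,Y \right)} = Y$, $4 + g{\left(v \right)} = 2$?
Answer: $- \frac{135}{2} \approx -67.5$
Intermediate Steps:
$g{\left(v \right)} = -2$ ($g{\left(v \right)} = -4 + 2 = -2$)
$c{\left(k \right)} = -24$
$O{\left(j,Y \right)} = \frac{Y}{2}$
$P{\left(p \right)} = \frac{2 + p}{-2 + p}$ ($P{\left(p \right)} = \frac{p + 2}{p - 2} = \frac{2 + p}{-2 + p}$)
$P{\left(1 \right)} \left(-11 - Z\right) O{\left(c{\left(3 \right)},-1 \right)} = \frac{2 + 1}{-2 + 1} \left(-11 - 34\right) \frac{1}{2} \left(-1\right) = \frac{1}{-1} \cdot 3 \left(-11 - 34\right) \left(- \frac{1}{2}\right) = \left(-1\right) 3 \left(-45\right) \left(- \frac{1}{2}\right) = \left(-3\right) \left(-45\right) \left(- \frac{1}{2}\right) = 135 \left(- \frac{1}{2}\right) = - \frac{135}{2}$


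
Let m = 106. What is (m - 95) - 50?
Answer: -39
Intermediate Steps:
(m - 95) - 50 = (106 - 95) - 50 = 11 - 50 = -39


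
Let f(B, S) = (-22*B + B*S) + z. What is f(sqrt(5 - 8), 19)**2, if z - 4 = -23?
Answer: 334 + 114*I*sqrt(3) ≈ 334.0 + 197.45*I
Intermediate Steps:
z = -19 (z = 4 - 23 = -19)
f(B, S) = -19 - 22*B + B*S (f(B, S) = (-22*B + B*S) - 19 = -19 - 22*B + B*S)
f(sqrt(5 - 8), 19)**2 = (-19 - 22*sqrt(5 - 8) + sqrt(5 - 8)*19)**2 = (-19 - 22*I*sqrt(3) + sqrt(-3)*19)**2 = (-19 - 22*I*sqrt(3) + (I*sqrt(3))*19)**2 = (-19 - 22*I*sqrt(3) + 19*I*sqrt(3))**2 = (-19 - 3*I*sqrt(3))**2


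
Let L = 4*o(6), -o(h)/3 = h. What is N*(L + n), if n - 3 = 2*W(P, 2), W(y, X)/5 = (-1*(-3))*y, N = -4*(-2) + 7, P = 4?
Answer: 765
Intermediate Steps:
o(h) = -3*h
L = -72 (L = 4*(-3*6) = 4*(-18) = -72)
N = 15 (N = 8 + 7 = 15)
W(y, X) = 15*y (W(y, X) = 5*((-1*(-3))*y) = 5*(3*y) = 15*y)
n = 123 (n = 3 + 2*(15*4) = 3 + 2*60 = 3 + 120 = 123)
N*(L + n) = 15*(-72 + 123) = 15*51 = 765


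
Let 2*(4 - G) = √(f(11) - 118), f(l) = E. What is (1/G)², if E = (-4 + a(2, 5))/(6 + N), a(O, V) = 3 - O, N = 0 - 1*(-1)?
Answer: 196/(56 - I*√5803)² ≈ -0.0065419 + 0.020928*I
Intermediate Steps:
N = 1 (N = 0 + 1 = 1)
E = -3/7 (E = (-4 + (3 - 1*2))/(6 + 1) = (-4 + (3 - 2))/7 = (-4 + 1)*(⅐) = -3*⅐ = -3/7 ≈ -0.42857)
f(l) = -3/7
G = 4 - I*√5803/14 (G = 4 - √(-3/7 - 118)/2 = 4 - I*√5803/14 ≈ 4.0 - 5.4412*I)
(1/G)² = (1/(4 - I*√5803/14))² = (4 - I*√5803/14)⁻²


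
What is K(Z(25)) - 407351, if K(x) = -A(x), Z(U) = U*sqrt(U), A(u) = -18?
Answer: -407333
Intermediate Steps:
Z(U) = U**(3/2)
K(x) = 18 (K(x) = -1*(-18) = 18)
K(Z(25)) - 407351 = 18 - 407351 = -407333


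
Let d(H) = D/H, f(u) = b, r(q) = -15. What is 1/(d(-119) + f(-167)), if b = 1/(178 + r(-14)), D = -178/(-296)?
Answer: 2870756/3105 ≈ 924.56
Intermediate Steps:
D = 89/148 (D = -178*(-1/296) = 89/148 ≈ 0.60135)
b = 1/163 (b = 1/(178 - 15) = 1/163 ≈ 0.0061350)
f(u) = 1/163
d(H) = 89/(148*H)
1/(d(-119) + f(-167)) = 1/((89/148)/(-119) + 1/163) = 1/((89/148)*(-1/119) + 1/163) = 1/(-89/17612 + 1/163) = 1/(3105/2870756) = 2870756/3105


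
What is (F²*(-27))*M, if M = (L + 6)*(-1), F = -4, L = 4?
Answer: 4320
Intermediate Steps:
M = -10 (M = (4 + 6)*(-1) = 10*(-1) = -10)
(F²*(-27))*M = ((-4)²*(-27))*(-10) = (16*(-27))*(-10) = -432*(-10) = 4320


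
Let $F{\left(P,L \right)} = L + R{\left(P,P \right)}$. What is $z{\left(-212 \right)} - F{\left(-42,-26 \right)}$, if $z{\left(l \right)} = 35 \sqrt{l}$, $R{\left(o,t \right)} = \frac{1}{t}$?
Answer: $\frac{1093}{42} + 70 i \sqrt{53} \approx 26.024 + 509.61 i$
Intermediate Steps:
$F{\left(P,L \right)} = L + \frac{1}{P}$
$z{\left(-212 \right)} - F{\left(-42,-26 \right)} = 35 \sqrt{-212} - \left(-26 + \frac{1}{-42}\right) = 35 \cdot 2 i \sqrt{53} - \left(-26 - \frac{1}{42}\right) = 70 i \sqrt{53} - - \frac{1093}{42} = 70 i \sqrt{53} + \frac{1093}{42} = \frac{1093}{42} + 70 i \sqrt{53}$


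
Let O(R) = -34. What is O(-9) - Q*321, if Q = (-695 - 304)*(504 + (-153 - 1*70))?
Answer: 90110765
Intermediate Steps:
Q = -280719 (Q = -999*(504 + (-153 - 70)) = -999*(504 - 223) = -999*281 = -280719)
O(-9) - Q*321 = -34 - 1*(-280719)*321 = -34 + 280719*321 = -34 + 90110799 = 90110765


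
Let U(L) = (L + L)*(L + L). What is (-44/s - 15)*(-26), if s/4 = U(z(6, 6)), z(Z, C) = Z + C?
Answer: 112463/288 ≈ 390.50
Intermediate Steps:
z(Z, C) = C + Z
U(L) = 4*L² (U(L) = (2*L)*(2*L) = 4*L²)
s = 2304 (s = 4*(4*(6 + 6)²) = 4*(4*12²) = 4*(4*144) = 4*576 = 2304)
(-44/s - 15)*(-26) = (-44/2304 - 15)*(-26) = (-44*1/2304 - 15)*(-26) = (-11/576 - 15)*(-26) = -8651/576*(-26) = 112463/288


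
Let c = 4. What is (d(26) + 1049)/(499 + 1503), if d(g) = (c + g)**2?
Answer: 1949/2002 ≈ 0.97353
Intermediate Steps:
d(g) = (4 + g)**2
(d(26) + 1049)/(499 + 1503) = ((4 + 26)**2 + 1049)/(499 + 1503) = (30**2 + 1049)/2002 = (900 + 1049)*(1/2002) = 1949*(1/2002) = 1949/2002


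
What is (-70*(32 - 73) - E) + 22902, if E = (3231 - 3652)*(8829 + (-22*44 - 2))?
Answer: 3334411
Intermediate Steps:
E = -3308639 (E = -421*(8829 + (-968 - 2)) = -421*(8829 - 970) = -421*7859 = -3308639)
(-70*(32 - 73) - E) + 22902 = (-70*(32 - 73) - 1*(-3308639)) + 22902 = (-70*(-41) + 3308639) + 22902 = (2870 + 3308639) + 22902 = 3311509 + 22902 = 3334411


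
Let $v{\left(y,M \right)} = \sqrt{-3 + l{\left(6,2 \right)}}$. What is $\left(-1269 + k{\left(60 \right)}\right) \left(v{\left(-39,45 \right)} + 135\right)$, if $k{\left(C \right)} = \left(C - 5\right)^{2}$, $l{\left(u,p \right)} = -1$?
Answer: $237060 + 3512 i \approx 2.3706 \cdot 10^{5} + 3512.0 i$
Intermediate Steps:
$k{\left(C \right)} = \left(-5 + C\right)^{2}$
$v{\left(y,M \right)} = 2 i$ ($v{\left(y,M \right)} = \sqrt{-3 - 1} = \sqrt{-4} = 2 i$)
$\left(-1269 + k{\left(60 \right)}\right) \left(v{\left(-39,45 \right)} + 135\right) = \left(-1269 + \left(-5 + 60\right)^{2}\right) \left(2 i + 135\right) = \left(-1269 + 55^{2}\right) \left(135 + 2 i\right) = \left(-1269 + 3025\right) \left(135 + 2 i\right) = 1756 \left(135 + 2 i\right) = 237060 + 3512 i$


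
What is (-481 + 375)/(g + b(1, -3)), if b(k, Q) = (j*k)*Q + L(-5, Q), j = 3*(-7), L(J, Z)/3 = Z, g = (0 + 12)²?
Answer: -53/99 ≈ -0.53535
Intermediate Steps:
g = 144 (g = 12² = 144)
L(J, Z) = 3*Z
j = -21
b(k, Q) = 3*Q - 21*Q*k (b(k, Q) = (-21*k)*Q + 3*Q = -21*Q*k + 3*Q = 3*Q - 21*Q*k)
(-481 + 375)/(g + b(1, -3)) = (-481 + 375)/(144 + 3*(-3)*(1 - 7*1)) = -106/(144 + 3*(-3)*(1 - 7)) = -106/(144 + 3*(-3)*(-6)) = -106/(144 + 54) = -106/198 = -106*1/198 = -53/99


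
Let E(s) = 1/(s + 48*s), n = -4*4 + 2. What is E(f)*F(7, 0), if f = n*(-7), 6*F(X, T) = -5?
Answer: -5/28812 ≈ -0.00017354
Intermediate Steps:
n = -14 (n = -16 + 2 = -14)
F(X, T) = -⅚ (F(X, T) = (⅙)*(-5) = -⅚)
f = 98 (f = -14*(-7) = 98)
E(s) = 1/(49*s)
E(f)*F(7, 0) = ((1/49)/98)*(-⅚) = ((1/49)*(1/98))*(-⅚) = (1/4802)*(-⅚) = -5/28812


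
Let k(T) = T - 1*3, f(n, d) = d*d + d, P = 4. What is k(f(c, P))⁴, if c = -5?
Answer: 83521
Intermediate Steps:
f(n, d) = d + d² (f(n, d) = d² + d = d + d²)
k(T) = -3 + T (k(T) = T - 3 = -3 + T)
k(f(c, P))⁴ = (-3 + 4*(1 + 4))⁴ = (-3 + 4*5)⁴ = (-3 + 20)⁴ = 17⁴ = 83521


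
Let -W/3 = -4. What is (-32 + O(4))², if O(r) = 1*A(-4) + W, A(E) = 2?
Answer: 324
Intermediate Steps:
W = 12 (W = -3*(-4) = 12)
O(r) = 14 (O(r) = 1*2 + 12 = 2 + 12 = 14)
(-32 + O(4))² = (-32 + 14)² = (-18)² = 324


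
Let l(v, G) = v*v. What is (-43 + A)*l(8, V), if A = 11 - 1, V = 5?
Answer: -2112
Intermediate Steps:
l(v, G) = v²
A = 10
(-43 + A)*l(8, V) = (-43 + 10)*8² = -33*64 = -2112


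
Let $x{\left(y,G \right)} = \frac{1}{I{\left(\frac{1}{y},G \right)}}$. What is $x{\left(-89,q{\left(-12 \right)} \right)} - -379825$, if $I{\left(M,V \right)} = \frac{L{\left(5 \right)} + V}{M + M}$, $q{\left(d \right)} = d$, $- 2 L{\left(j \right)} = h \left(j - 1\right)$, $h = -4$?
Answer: $\frac{67608851}{178} \approx 3.7983 \cdot 10^{5}$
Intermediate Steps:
$L{\left(j \right)} = -2 + 2 j$ ($L{\left(j \right)} = - \frac{\left(-4\right) \left(j - 1\right)}{2} = - \frac{\left(-4\right) \left(-1 + j\right)}{2} = - \frac{4 - 4 j}{2} = -2 + 2 j$)
$I{\left(M,V \right)} = \frac{8 + V}{2 M}$ ($I{\left(M,V \right)} = \frac{\left(-2 + 2 \cdot 5\right) + V}{M + M} = \frac{\left(-2 + 10\right) + V}{2 M} = \left(8 + V\right) \frac{1}{2 M} = \frac{8 + V}{2 M}$)
$x{\left(y,G \right)} = \frac{2}{y \left(8 + G\right)}$ ($x{\left(y,G \right)} = \frac{1}{\frac{1}{2} \frac{1}{\frac{1}{y}} \left(8 + G\right)} = \frac{1}{\frac{1}{2} y \left(8 + G\right)} = \frac{2}{y \left(8 + G\right)}$)
$x{\left(-89,q{\left(-12 \right)} \right)} - -379825 = \frac{2}{\left(-89\right) \left(8 - 12\right)} - -379825 = 2 \left(- \frac{1}{89}\right) \frac{1}{-4} + 379825 = 2 \left(- \frac{1}{89}\right) \left(- \frac{1}{4}\right) + 379825 = \frac{1}{178} + 379825 = \frac{67608851}{178}$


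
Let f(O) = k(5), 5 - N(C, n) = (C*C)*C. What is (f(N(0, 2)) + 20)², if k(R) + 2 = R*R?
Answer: 1849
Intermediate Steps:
k(R) = -2 + R² (k(R) = -2 + R*R = -2 + R²)
N(C, n) = 5 - C³ (N(C, n) = 5 - C*C*C = 5 - C²*C = 5 - C³)
f(O) = 23 (f(O) = -2 + 5² = -2 + 25 = 23)
(f(N(0, 2)) + 20)² = (23 + 20)² = 43² = 1849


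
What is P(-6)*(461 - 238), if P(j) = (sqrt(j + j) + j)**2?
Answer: 5352 - 5352*I*sqrt(3) ≈ 5352.0 - 9269.9*I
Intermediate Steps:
P(j) = (j + sqrt(2)*sqrt(j))**2 (P(j) = (sqrt(2*j) + j)**2 = (sqrt(2)*sqrt(j) + j)**2 = (j + sqrt(2)*sqrt(j))**2)
P(-6)*(461 - 238) = (-6 + sqrt(2)*sqrt(-6))**2*(461 - 238) = (-6 + sqrt(2)*(I*sqrt(6)))**2*223 = (-6 + 2*I*sqrt(3))**2*223 = 223*(-6 + 2*I*sqrt(3))**2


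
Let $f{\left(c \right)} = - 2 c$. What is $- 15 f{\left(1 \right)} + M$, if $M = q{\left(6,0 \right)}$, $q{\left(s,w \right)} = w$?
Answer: $30$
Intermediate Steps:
$M = 0$
$- 15 f{\left(1 \right)} + M = - 15 \left(\left(-2\right) 1\right) + 0 = \left(-15\right) \left(-2\right) + 0 = 30 + 0 = 30$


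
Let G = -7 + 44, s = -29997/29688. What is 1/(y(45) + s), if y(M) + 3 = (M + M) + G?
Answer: 9896/1217105 ≈ 0.0081308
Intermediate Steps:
s = -9999/9896 (s = -29997*1/29688 = -9999/9896 ≈ -1.0104)
G = 37
y(M) = 34 + 2*M (y(M) = -3 + ((M + M) + 37) = -3 + (2*M + 37) = -3 + (37 + 2*M) = 34 + 2*M)
1/(y(45) + s) = 1/((34 + 2*45) - 9999/9896) = 1/((34 + 90) - 9999/9896) = 1/(124 - 9999/9896) = 1/(1217105/9896) = 9896/1217105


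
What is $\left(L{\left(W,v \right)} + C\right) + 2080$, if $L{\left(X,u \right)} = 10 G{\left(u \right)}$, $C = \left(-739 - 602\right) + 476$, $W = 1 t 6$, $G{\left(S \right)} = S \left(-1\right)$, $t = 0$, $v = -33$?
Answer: $1545$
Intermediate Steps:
$G{\left(S \right)} = - S$
$W = 0$ ($W = 1 \cdot 0 \cdot 6 = 0 \cdot 6 = 0$)
$C = -865$ ($C = -1341 + 476 = -865$)
$L{\left(X,u \right)} = - 10 u$ ($L{\left(X,u \right)} = 10 \left(- u\right) = - 10 u$)
$\left(L{\left(W,v \right)} + C\right) + 2080 = \left(\left(-10\right) \left(-33\right) - 865\right) + 2080 = \left(330 - 865\right) + 2080 = -535 + 2080 = 1545$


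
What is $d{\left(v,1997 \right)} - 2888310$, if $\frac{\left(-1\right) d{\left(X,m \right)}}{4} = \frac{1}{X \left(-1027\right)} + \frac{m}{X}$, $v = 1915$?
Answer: $- \frac{5680461922222}{1966705} \approx -2.8883 \cdot 10^{6}$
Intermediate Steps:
$d{\left(X,m \right)} = \frac{4}{1027 X} - \frac{4 m}{X}$ ($d{\left(X,m \right)} = - 4 \left(\frac{1}{X \left(-1027\right)} + \frac{m}{X}\right) = - 4 \left(\frac{1}{X} \left(- \frac{1}{1027}\right) + \frac{m}{X}\right) = - 4 \left(- \frac{1}{1027 X} + \frac{m}{X}\right) = \frac{4}{1027 X} - \frac{4 m}{X}$)
$d{\left(v,1997 \right)} - 2888310 = \frac{4 \left(1 - 2050919\right)}{1027 \cdot 1915} - 2888310 = \frac{4}{1027} \cdot \frac{1}{1915} \left(1 - 2050919\right) - 2888310 = \frac{4}{1027} \cdot \frac{1}{1915} \left(-2050918\right) - 2888310 = - \frac{8203672}{1966705} - 2888310 = - \frac{5680461922222}{1966705}$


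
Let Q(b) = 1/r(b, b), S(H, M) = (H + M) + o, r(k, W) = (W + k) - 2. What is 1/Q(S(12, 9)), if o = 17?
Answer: 74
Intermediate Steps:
r(k, W) = -2 + W + k
S(H, M) = 17 + H + M (S(H, M) = (H + M) + 17 = 17 + H + M)
Q(b) = 1/(-2 + 2*b) (Q(b) = 1/(-2 + b + b) = 1/(-2 + 2*b))
1/Q(S(12, 9)) = 1/(1/(2*(-1 + (17 + 12 + 9)))) = 1/(1/(2*(-1 + 38))) = 1/((½)/37) = 1/((½)*(1/37)) = 1/(1/74) = 74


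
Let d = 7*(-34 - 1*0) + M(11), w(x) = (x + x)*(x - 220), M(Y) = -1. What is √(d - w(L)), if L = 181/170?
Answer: √6566178/170 ≈ 15.073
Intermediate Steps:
L = 181/170 (L = 181*(1/170) = 181/170 ≈ 1.0647)
w(x) = 2*x*(-220 + x) (w(x) = (2*x)*(-220 + x) = 2*x*(-220 + x))
d = -239 (d = 7*(-34 - 1*0) - 1 = 7*(-34 + 0) - 1 = 7*(-34) - 1 = -238 - 1 = -239)
√(d - w(L)) = √(-239 - 2*181*(-220 + 181/170)/170) = √(-239 - 2*181*(-37219)/(170*170)) = √(-239 - 1*(-6736639/14450)) = √(-239 + 6736639/14450) = √(3283089/14450) = √6566178/170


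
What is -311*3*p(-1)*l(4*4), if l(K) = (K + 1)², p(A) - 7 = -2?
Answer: -1348185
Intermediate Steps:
p(A) = 5 (p(A) = 7 - 2 = 5)
l(K) = (1 + K)²
-311*3*p(-1)*l(4*4) = -311*3*5*(1 + 4*4)² = -4665*(1 + 16)² = -4665*17² = -4665*289 = -311*4335 = -1348185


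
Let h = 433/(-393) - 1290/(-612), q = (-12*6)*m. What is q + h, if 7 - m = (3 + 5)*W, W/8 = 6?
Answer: 120903857/4454 ≈ 27145.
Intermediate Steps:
W = 48 (W = 8*6 = 48)
m = -377 (m = 7 - (3 + 5)*48 = 7 - 8*48 = 7 - 1*384 = 7 - 384 = -377)
q = 27144 (q = -12*6*(-377) = -72*(-377) = 27144)
h = 4481/4454 (h = 433*(-1/393) - 1290*(-1/612) = -433/393 + 215/102 = 4481/4454 ≈ 1.0061)
q + h = 27144 + 4481/4454 = 120903857/4454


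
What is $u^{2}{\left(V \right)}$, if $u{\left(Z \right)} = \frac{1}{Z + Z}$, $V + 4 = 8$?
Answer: $\frac{1}{64} \approx 0.015625$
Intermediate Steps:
$V = 4$ ($V = -4 + 8 = 4$)
$u{\left(Z \right)} = \frac{1}{2 Z}$
$u^{2}{\left(V \right)} = \left(\frac{1}{2 \cdot 4}\right)^{2} = \left(\frac{1}{2} \cdot \frac{1}{4}\right)^{2} = \left(\frac{1}{8}\right)^{2} = \frac{1}{64}$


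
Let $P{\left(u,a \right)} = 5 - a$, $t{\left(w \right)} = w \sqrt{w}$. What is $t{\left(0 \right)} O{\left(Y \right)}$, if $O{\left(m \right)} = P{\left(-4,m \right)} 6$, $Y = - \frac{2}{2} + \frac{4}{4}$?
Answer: $0$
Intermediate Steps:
$Y = 0$ ($Y = \left(-2\right) \frac{1}{2} + 4 \cdot \frac{1}{4} = -1 + 1 = 0$)
$t{\left(w \right)} = w^{\frac{3}{2}}$
$O{\left(m \right)} = 30 - 6 m$ ($O{\left(m \right)} = \left(5 - m\right) 6 = 30 - 6 m$)
$t{\left(0 \right)} O{\left(Y \right)} = 0^{\frac{3}{2}} \left(30 - 0\right) = 0 \left(30 + 0\right) = 0 \cdot 30 = 0$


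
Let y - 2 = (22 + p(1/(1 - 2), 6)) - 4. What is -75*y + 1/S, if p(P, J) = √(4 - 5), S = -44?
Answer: -66001/44 - 75*I ≈ -1500.0 - 75.0*I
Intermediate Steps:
p(P, J) = I (p(P, J) = √(-1) = I)
y = 20 + I (y = 2 + ((22 + I) - 4) = 2 + (18 + I) = 20 + I ≈ 20.0 + 1.0*I)
-75*y + 1/S = -75*(20 + I) + 1/(-44) = (-1500 - 75*I) - 1/44 = -66001/44 - 75*I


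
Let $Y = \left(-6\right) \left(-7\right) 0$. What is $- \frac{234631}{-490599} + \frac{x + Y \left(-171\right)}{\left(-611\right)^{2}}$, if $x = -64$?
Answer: $\frac{4608488485}{9639521541} \approx 0.47808$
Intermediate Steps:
$Y = 0$ ($Y = 42 \cdot 0 = 0$)
$- \frac{234631}{-490599} + \frac{x + Y \left(-171\right)}{\left(-611\right)^{2}} = - \frac{234631}{-490599} + \frac{-64 + 0 \left(-171\right)}{\left(-611\right)^{2}} = \left(-234631\right) \left(- \frac{1}{490599}\right) + \frac{-64 + 0}{373321} = \frac{12349}{25821} - \frac{64}{373321} = \frac{4608488485}{9639521541}$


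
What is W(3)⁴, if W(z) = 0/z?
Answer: 0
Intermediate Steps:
W(z) = 0
W(3)⁴ = 0⁴ = 0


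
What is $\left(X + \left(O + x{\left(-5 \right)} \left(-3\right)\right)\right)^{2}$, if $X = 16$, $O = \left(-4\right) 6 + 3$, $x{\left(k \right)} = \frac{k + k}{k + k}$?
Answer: $64$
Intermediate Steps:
$x{\left(k \right)} = 1$ ($x{\left(k \right)} = \frac{2 k}{2 k} = 2 k \frac{1}{2 k} = 1$)
$O = -21$ ($O = -24 + 3 = -21$)
$\left(X + \left(O + x{\left(-5 \right)} \left(-3\right)\right)\right)^{2} = \left(16 + \left(-21 + 1 \left(-3\right)\right)\right)^{2} = \left(16 - 24\right)^{2} = \left(-8\right)^{2} = 64$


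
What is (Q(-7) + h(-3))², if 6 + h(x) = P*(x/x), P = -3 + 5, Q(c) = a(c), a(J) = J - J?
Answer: 16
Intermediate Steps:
a(J) = 0
Q(c) = 0
P = 2
h(x) = -4 (h(x) = -6 + 2*(x/x) = -6 + 2*1 = -6 + 2 = -4)
(Q(-7) + h(-3))² = (0 - 4)² = (-4)² = 16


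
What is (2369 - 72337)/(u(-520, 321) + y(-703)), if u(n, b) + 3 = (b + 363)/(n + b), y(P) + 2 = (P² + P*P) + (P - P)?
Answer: -13923632/196693503 ≈ -0.070789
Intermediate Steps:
y(P) = -2 + 2*P² (y(P) = -2 + ((P² + P*P) + (P - P)) = -2 + ((P² + P²) + 0) = -2 + (2*P² + 0) = -2 + 2*P²)
u(n, b) = -3 + (363 + b)/(b + n) (u(n, b) = -3 + (b + 363)/(n + b) = -3 + (363 + b)/(b + n))
(2369 - 72337)/(u(-520, 321) + y(-703)) = (2369 - 72337)/((363 - 3*(-520) - 2*321)/(321 - 520) + (-2 + 2*(-703)²)) = -69968/((363 + 1560 - 642)/(-199) + (-2 + 2*494209)) = -69968/(-1/199*1281 + (-2 + 988418)) = -69968/(-1281/199 + 988416) = -69968/196693503/199 = -69968*199/196693503 = -13923632/196693503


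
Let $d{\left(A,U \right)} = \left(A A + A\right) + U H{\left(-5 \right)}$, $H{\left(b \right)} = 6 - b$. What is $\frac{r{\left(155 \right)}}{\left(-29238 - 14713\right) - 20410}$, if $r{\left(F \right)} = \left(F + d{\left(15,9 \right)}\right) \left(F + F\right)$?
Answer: $- \frac{153140}{64361} \approx -2.3794$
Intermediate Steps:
$d{\left(A,U \right)} = A + A^{2} + 11 U$ ($d{\left(A,U \right)} = \left(A A + A\right) + U \left(6 - -5\right) = \left(A^{2} + A\right) + U \left(6 + 5\right) = \left(A + A^{2}\right) + U 11 = \left(A + A^{2}\right) + 11 U = A + A^{2} + 11 U$)
$r{\left(F \right)} = 2 F \left(339 + F\right)$ ($r{\left(F \right)} = \left(F + \left(15 + 15^{2} + 11 \cdot 9\right)\right) \left(F + F\right) = \left(F + \left(15 + 225 + 99\right)\right) 2 F = \left(F + 339\right) 2 F = \left(339 + F\right) 2 F = 2 F \left(339 + F\right)$)
$\frac{r{\left(155 \right)}}{\left(-29238 - 14713\right) - 20410} = \frac{2 \cdot 155 \left(339 + 155\right)}{\left(-29238 - 14713\right) - 20410} = \frac{2 \cdot 155 \cdot 494}{-43951 - 20410} = \frac{153140}{-64361} = 153140 \left(- \frac{1}{64361}\right) = - \frac{153140}{64361}$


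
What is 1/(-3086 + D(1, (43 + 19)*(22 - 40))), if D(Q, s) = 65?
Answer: -1/3021 ≈ -0.00033102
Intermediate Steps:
1/(-3086 + D(1, (43 + 19)*(22 - 40))) = 1/(-3086 + 65) = 1/(-3021) = -1/3021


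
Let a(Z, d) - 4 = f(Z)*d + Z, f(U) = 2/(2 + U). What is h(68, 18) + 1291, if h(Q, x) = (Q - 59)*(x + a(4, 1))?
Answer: 1528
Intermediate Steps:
f(U) = 2/(2 + U)
a(Z, d) = 4 + Z + 2*d/(2 + Z) (a(Z, d) = 4 + ((2/(2 + Z))*d + Z) = 4 + (2*d/(2 + Z) + Z) = 4 + (Z + 2*d/(2 + Z)) = 4 + Z + 2*d/(2 + Z))
h(Q, x) = (-59 + Q)*(25/3 + x) (h(Q, x) = (Q - 59)*(x + (2*1 + (2 + 4)*(4 + 4))/(2 + 4)) = (-59 + Q)*(x + (2 + 6*8)/6) = (-59 + Q)*(x + (2 + 48)/6) = (-59 + Q)*(x + (⅙)*50) = (-59 + Q)*(x + 25/3) = (-59 + Q)*(25/3 + x))
h(68, 18) + 1291 = (-1475/3 - 59*18 + (25/3)*68 + 68*18) + 1291 = (-1475/3 - 1062 + 1700/3 + 1224) + 1291 = 237 + 1291 = 1528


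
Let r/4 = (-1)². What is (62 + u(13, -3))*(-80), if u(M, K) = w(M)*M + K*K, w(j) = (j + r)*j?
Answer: -235520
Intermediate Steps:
r = 4 (r = 4*(-1)² = 4*1 = 4)
w(j) = j*(4 + j) (w(j) = (j + 4)*j = (4 + j)*j = j*(4 + j))
u(M, K) = K² + M²*(4 + M) (u(M, K) = (M*(4 + M))*M + K*K = M²*(4 + M) + K² = K² + M²*(4 + M))
(62 + u(13, -3))*(-80) = (62 + ((-3)² + 13²*(4 + 13)))*(-80) = (62 + (9 + 169*17))*(-80) = (62 + (9 + 2873))*(-80) = (62 + 2882)*(-80) = 2944*(-80) = -235520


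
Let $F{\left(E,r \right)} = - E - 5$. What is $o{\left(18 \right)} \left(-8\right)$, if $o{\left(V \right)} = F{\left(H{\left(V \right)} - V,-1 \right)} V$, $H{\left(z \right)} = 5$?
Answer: $-1152$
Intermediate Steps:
$F{\left(E,r \right)} = -5 - E$
$o{\left(V \right)} = V \left(-10 + V\right)$ ($o{\left(V \right)} = \left(-5 - \left(5 - V\right)\right) V = \left(-5 + \left(-5 + V\right)\right) V = \left(-10 + V\right) V = V \left(-10 + V\right)$)
$o{\left(18 \right)} \left(-8\right) = 18 \left(-10 + 18\right) \left(-8\right) = 18 \cdot 8 \left(-8\right) = 144 \left(-8\right) = -1152$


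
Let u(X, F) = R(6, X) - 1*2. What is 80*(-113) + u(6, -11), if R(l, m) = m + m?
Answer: -9030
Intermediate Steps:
R(l, m) = 2*m
u(X, F) = -2 + 2*X (u(X, F) = 2*X - 1*2 = 2*X - 2 = -2 + 2*X)
80*(-113) + u(6, -11) = 80*(-113) + (-2 + 2*6) = -9040 + (-2 + 12) = -9040 + 10 = -9030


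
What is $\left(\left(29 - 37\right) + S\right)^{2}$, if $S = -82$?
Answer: $8100$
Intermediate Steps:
$\left(\left(29 - 37\right) + S\right)^{2} = \left(\left(29 - 37\right) - 82\right)^{2} = \left(-8 - 82\right)^{2} = \left(-90\right)^{2} = 8100$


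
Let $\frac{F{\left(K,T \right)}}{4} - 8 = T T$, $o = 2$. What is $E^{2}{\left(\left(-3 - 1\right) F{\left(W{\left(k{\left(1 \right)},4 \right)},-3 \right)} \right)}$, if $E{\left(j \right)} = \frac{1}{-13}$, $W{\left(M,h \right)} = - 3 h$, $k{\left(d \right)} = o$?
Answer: $\frac{1}{169} \approx 0.0059172$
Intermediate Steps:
$k{\left(d \right)} = 2$
$F{\left(K,T \right)} = 32 + 4 T^{2}$ ($F{\left(K,T \right)} = 32 + 4 T T = 32 + 4 T^{2}$)
$E{\left(j \right)} = - \frac{1}{13}$
$E^{2}{\left(\left(-3 - 1\right) F{\left(W{\left(k{\left(1 \right)},4 \right)},-3 \right)} \right)} = \left(- \frac{1}{13}\right)^{2} = \frac{1}{169}$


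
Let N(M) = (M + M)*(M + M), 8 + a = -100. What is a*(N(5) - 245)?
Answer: 15660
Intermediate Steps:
a = -108 (a = -8 - 100 = -108)
N(M) = 4*M**2 (N(M) = (2*M)*(2*M) = 4*M**2)
a*(N(5) - 245) = -108*(4*5**2 - 245) = -108*(4*25 - 245) = -108*(100 - 245) = -108*(-145) = 15660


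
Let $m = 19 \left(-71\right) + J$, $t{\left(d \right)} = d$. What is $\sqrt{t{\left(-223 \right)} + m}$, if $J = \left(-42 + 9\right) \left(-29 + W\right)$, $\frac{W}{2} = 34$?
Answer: $i \sqrt{2859} \approx 53.47 i$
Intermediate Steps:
$W = 68$ ($W = 2 \cdot 34 = 68$)
$J = -1287$ ($J = \left(-42 + 9\right) \left(-29 + 68\right) = \left(-33\right) 39 = -1287$)
$m = -2636$ ($m = 19 \left(-71\right) - 1287 = -1349 - 1287 = -2636$)
$\sqrt{t{\left(-223 \right)} + m} = \sqrt{-223 - 2636} = \sqrt{-2859} = i \sqrt{2859}$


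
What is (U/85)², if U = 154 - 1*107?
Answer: 2209/7225 ≈ 0.30574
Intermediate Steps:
U = 47 (U = 154 - 107 = 47)
(U/85)² = (47/85)² = 2209/7225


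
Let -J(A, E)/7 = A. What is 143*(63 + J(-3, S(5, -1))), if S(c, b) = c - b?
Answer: 12012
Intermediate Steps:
J(A, E) = -7*A
143*(63 + J(-3, S(5, -1))) = 143*(63 - 7*(-3)) = 143*(63 + 21) = 143*84 = 12012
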